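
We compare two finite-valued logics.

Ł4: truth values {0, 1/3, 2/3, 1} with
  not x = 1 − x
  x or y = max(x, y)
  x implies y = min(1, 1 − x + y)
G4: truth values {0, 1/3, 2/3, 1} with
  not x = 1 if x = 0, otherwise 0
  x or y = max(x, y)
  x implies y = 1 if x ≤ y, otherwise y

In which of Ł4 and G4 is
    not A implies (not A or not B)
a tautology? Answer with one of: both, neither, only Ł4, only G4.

both

In Ł4: every assignment gives 1 — tautology.
In G4: every assignment gives 1 — tautology.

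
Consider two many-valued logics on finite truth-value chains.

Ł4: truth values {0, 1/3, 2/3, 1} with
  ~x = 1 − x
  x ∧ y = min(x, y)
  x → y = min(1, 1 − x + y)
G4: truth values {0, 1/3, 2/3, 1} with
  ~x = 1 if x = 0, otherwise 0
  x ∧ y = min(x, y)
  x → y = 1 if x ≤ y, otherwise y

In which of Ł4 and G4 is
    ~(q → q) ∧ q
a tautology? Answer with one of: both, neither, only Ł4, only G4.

In Ł4: at q = 0 the value is 0 — not a tautology.
In G4: at q = 0 the value is 0 — not a tautology.

neither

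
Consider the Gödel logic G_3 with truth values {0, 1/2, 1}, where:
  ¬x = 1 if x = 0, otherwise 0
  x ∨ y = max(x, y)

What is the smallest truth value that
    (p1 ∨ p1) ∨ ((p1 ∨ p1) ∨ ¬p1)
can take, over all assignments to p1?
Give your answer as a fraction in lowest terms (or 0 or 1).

1/2

Take p1 = 1/2:
p1 ∨ p1 = 1/2 ∨ 1/2 = 1/2
p1 ∨ p1 = 1/2 ∨ 1/2 = 1/2
¬p1 = ¬1/2 = 0
(p1 ∨ p1) ∨ ¬p1 = 1/2 ∨ 0 = 1/2
(p1 ∨ p1) ∨ ((p1 ∨ p1) ∨ ¬p1) = 1/2 ∨ 1/2 = 1/2
No assignment yields a value below 1/2, so this is the minimum.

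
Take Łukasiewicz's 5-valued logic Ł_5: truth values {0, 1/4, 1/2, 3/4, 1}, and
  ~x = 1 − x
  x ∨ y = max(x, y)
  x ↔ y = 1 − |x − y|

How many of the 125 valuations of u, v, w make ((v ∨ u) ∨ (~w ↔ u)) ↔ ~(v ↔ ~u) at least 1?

value 1: 15 assignments (counts)
value 3/4: 29 assignments
value 1/2: 40 assignments
value 1/4: 27 assignments
value 0: 14 assignments
So 15 of the 125 assignments meet the threshold.

15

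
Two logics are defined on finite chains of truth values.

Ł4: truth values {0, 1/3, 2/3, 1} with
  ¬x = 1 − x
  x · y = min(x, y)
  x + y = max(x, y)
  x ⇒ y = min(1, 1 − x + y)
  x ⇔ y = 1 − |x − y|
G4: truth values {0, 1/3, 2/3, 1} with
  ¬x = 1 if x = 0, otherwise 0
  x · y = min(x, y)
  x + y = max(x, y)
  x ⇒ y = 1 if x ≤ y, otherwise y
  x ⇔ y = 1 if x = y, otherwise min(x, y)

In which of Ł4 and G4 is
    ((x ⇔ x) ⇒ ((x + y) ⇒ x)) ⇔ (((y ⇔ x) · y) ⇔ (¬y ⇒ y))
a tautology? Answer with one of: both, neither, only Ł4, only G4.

In Ł4: at x = 1/3, y = 1/3 the value is 2/3 — not a tautology.
In G4: at x = 1/3, y = 1/3 the value is 1/3 — not a tautology.

neither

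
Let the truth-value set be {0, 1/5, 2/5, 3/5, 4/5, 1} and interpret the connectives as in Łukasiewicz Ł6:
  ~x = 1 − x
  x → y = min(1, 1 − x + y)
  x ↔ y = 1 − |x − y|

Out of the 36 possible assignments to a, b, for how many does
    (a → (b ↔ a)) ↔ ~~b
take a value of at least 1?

value 1: 11 assignments (counts)
value 4/5: 5 assignments
value 3/5: 8 assignments
value 2/5: 4 assignments
value 1/5: 5 assignments
value 0: 3 assignments
So 11 of the 36 assignments meet the threshold.

11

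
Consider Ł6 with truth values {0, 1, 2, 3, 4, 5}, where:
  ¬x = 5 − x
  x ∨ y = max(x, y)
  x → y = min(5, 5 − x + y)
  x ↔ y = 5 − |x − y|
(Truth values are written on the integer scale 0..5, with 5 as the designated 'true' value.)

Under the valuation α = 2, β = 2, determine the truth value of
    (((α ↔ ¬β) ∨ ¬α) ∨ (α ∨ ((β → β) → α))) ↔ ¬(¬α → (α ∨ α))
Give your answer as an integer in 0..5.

¬β = ¬2 = 3
α ↔ ¬β = 2 ↔ 3 = 4
¬α = ¬2 = 3
(α ↔ ¬β) ∨ ¬α = 4 ∨ 3 = 4
β → β = 2 → 2 = 5
(β → β) → α = 5 → 2 = 2
α ∨ ((β → β) → α) = 2 ∨ 2 = 2
((α ↔ ¬β) ∨ ¬α) ∨ (α ∨ ((β → β) → α)) = 4 ∨ 2 = 4
¬α = ¬2 = 3
α ∨ α = 2 ∨ 2 = 2
¬α → (α ∨ α) = 3 → 2 = 4
¬(¬α → (α ∨ α)) = ¬4 = 1
(((α ↔ ¬β) ∨ ¬α) ∨ (α ∨ ((β → β) → α))) ↔ ¬(¬α → (α ∨ α)) = 4 ↔ 1 = 2

2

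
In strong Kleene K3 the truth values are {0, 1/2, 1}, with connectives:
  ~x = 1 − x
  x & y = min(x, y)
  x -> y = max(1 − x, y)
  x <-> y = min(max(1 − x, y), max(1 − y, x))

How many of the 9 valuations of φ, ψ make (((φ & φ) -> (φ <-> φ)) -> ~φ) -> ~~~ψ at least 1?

φ = 0, ψ = 0 ↦ 1  ≥
φ = 0, ψ = 1/2 ↦ 1/2  <
φ = 0, ψ = 1 ↦ 0  <
φ = 1/2, ψ = 0 ↦ 1  ≥
φ = 1/2, ψ = 1/2 ↦ 1/2  <
φ = 1/2, ψ = 1 ↦ 1/2  <
φ = 1, ψ = 0 ↦ 1  ≥
φ = 1, ψ = 1/2 ↦ 1  ≥
φ = 1, ψ = 1 ↦ 1  ≥
So 5 of the 9 assignments meet the threshold.

5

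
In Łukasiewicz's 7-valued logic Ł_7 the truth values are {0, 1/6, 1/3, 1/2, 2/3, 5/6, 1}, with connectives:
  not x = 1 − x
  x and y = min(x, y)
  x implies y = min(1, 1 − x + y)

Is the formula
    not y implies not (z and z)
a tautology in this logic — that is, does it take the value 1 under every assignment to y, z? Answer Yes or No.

No

Counterexample: take y = 0, z = 1/6.
not y = not 0 = 1
z and z = 1/6 and 1/6 = 1/6
not (z and z) = not 1/6 = 5/6
not y implies not (z and z) = 1 implies 5/6 = 5/6
This gives 5/6 ≠ 1.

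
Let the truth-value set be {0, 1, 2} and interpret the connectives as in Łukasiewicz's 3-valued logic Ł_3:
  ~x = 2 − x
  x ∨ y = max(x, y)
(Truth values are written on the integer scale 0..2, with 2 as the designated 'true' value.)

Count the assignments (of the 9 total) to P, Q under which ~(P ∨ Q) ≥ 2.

P = 0, Q = 0 ↦ 2  ≥
P = 0, Q = 1 ↦ 1  <
P = 0, Q = 2 ↦ 0  <
P = 1, Q = 0 ↦ 1  <
P = 1, Q = 1 ↦ 1  <
P = 1, Q = 2 ↦ 0  <
P = 2, Q = 0 ↦ 0  <
P = 2, Q = 1 ↦ 0  <
P = 2, Q = 2 ↦ 0  <
So 1 of the 9 assignments meets the threshold.

1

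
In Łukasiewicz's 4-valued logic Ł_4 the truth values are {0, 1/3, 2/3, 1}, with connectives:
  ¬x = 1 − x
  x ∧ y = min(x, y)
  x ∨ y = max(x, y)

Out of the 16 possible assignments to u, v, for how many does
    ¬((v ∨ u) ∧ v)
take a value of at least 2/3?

8

u = 0, v = 0 ↦ 1  ≥
u = 0, v = 1/3 ↦ 2/3  ≥
u = 0, v = 2/3 ↦ 1/3  <
u = 0, v = 1 ↦ 0  <
u = 1/3, v = 0 ↦ 1  ≥
u = 1/3, v = 1/3 ↦ 2/3  ≥
u = 1/3, v = 2/3 ↦ 1/3  <
u = 1/3, v = 1 ↦ 0  <
u = 2/3, v = 0 ↦ 1  ≥
u = 2/3, v = 1/3 ↦ 2/3  ≥
u = 2/3, v = 2/3 ↦ 1/3  <
u = 2/3, v = 1 ↦ 0  <
u = 1, v = 0 ↦ 1  ≥
u = 1, v = 1/3 ↦ 2/3  ≥
u = 1, v = 2/3 ↦ 1/3  <
u = 1, v = 1 ↦ 0  <
So 8 of the 16 assignments meet the threshold.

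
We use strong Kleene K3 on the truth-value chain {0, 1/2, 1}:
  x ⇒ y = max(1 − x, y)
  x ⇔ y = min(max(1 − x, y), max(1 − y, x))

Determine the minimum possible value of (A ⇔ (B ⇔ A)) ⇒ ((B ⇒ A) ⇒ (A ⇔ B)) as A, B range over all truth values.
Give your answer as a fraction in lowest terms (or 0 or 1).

1/2

Take A = 0, B = 1/2:
B ⇔ A = 1/2 ⇔ 0 = 1/2
A ⇔ (B ⇔ A) = 0 ⇔ 1/2 = 1/2
B ⇒ A = 1/2 ⇒ 0 = 1/2
A ⇔ B = 0 ⇔ 1/2 = 1/2
(B ⇒ A) ⇒ (A ⇔ B) = 1/2 ⇒ 1/2 = 1/2
(A ⇔ (B ⇔ A)) ⇒ ((B ⇒ A) ⇒ (A ⇔ B)) = 1/2 ⇒ 1/2 = 1/2
No assignment yields a value below 1/2, so this is the minimum.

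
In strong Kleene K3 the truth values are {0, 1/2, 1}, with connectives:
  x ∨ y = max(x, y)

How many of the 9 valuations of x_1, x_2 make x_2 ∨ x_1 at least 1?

x_1 = 0, x_2 = 0 ↦ 0  <
x_1 = 0, x_2 = 1/2 ↦ 1/2  <
x_1 = 0, x_2 = 1 ↦ 1  ≥
x_1 = 1/2, x_2 = 0 ↦ 1/2  <
x_1 = 1/2, x_2 = 1/2 ↦ 1/2  <
x_1 = 1/2, x_2 = 1 ↦ 1  ≥
x_1 = 1, x_2 = 0 ↦ 1  ≥
x_1 = 1, x_2 = 1/2 ↦ 1  ≥
x_1 = 1, x_2 = 1 ↦ 1  ≥
So 5 of the 9 assignments meet the threshold.

5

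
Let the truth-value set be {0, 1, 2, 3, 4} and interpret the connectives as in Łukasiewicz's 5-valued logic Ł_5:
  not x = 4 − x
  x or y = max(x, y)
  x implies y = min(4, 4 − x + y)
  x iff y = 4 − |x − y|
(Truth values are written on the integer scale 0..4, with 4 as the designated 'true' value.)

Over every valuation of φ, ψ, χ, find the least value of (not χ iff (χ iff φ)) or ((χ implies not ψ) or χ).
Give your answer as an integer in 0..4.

Take φ = 2, ψ = 4, χ = 2:
not χ = not 2 = 2
χ iff φ = 2 iff 2 = 4
not χ iff (χ iff φ) = 2 iff 4 = 2
not ψ = not 4 = 0
χ implies not ψ = 2 implies 0 = 2
(χ implies not ψ) or χ = 2 or 2 = 2
(not χ iff (χ iff φ)) or ((χ implies not ψ) or χ) = 2 or 2 = 2
No assignment yields a value below 2, so this is the minimum.

2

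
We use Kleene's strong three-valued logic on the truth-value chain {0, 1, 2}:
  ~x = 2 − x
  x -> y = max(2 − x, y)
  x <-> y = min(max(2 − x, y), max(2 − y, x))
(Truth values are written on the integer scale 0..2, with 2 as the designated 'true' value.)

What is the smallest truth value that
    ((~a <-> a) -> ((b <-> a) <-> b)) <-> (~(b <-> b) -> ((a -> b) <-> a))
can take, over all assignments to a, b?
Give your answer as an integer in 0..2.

1

Take a = 0, b = 1:
~a = ~0 = 2
~a <-> a = 2 <-> 0 = 0
b <-> a = 1 <-> 0 = 1
(b <-> a) <-> b = 1 <-> 1 = 1
(~a <-> a) -> ((b <-> a) <-> b) = 0 -> 1 = 2
b <-> b = 1 <-> 1 = 1
~(b <-> b) = ~1 = 1
a -> b = 0 -> 1 = 2
(a -> b) <-> a = 2 <-> 0 = 0
~(b <-> b) -> ((a -> b) <-> a) = 1 -> 0 = 1
((~a <-> a) -> ((b <-> a) <-> b)) <-> (~(b <-> b) -> ((a -> b) <-> a)) = 2 <-> 1 = 1
No assignment yields a value below 1, so this is the minimum.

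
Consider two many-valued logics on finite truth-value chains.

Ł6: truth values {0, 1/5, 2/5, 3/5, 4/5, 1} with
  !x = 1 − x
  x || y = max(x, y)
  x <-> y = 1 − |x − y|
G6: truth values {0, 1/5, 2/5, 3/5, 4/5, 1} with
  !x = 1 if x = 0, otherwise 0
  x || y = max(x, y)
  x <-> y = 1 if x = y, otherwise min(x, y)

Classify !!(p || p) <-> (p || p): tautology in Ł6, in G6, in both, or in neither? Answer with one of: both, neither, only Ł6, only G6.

In Ł6: every assignment gives 1 — tautology.
In G6: at p = 1/5 the value is 1/5 — not a tautology.

only Ł6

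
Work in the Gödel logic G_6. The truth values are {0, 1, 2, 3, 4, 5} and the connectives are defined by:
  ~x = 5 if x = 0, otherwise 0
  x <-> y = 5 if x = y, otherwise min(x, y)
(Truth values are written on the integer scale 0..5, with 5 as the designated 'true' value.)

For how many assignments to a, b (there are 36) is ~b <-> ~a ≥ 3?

26

value 5: 26 assignments (counts)
value 0: 10 assignments
So 26 of the 36 assignments meet the threshold.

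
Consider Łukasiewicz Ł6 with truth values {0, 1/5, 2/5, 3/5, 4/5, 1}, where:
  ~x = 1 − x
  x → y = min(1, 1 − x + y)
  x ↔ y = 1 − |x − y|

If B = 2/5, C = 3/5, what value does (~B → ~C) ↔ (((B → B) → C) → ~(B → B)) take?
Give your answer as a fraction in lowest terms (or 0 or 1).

~B = ~2/5 = 3/5
~C = ~3/5 = 2/5
~B → ~C = 3/5 → 2/5 = 4/5
B → B = 2/5 → 2/5 = 1
(B → B) → C = 1 → 3/5 = 3/5
B → B = 2/5 → 2/5 = 1
~(B → B) = ~1 = 0
((B → B) → C) → ~(B → B) = 3/5 → 0 = 2/5
(~B → ~C) ↔ (((B → B) → C) → ~(B → B)) = 4/5 ↔ 2/5 = 3/5

3/5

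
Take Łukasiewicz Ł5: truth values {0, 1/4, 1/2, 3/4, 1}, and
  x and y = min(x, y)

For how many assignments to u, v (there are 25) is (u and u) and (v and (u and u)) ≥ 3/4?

4

value 1: 1 assignment (counts)
value 3/4: 3 assignments (counts)
value 1/2: 5 assignments
value 1/4: 7 assignments
value 0: 9 assignments
So 4 of the 25 assignments meet the threshold.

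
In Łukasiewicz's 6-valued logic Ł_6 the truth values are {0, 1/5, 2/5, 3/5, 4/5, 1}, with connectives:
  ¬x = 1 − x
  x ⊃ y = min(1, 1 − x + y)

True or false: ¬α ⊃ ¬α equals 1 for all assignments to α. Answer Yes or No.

Yes

α = 0 ↦ 1
α = 1/5 ↦ 1
α = 2/5 ↦ 1
α = 3/5 ↦ 1
α = 4/5 ↦ 1
α = 1 ↦ 1
Every assignment gives a value ≥ 1.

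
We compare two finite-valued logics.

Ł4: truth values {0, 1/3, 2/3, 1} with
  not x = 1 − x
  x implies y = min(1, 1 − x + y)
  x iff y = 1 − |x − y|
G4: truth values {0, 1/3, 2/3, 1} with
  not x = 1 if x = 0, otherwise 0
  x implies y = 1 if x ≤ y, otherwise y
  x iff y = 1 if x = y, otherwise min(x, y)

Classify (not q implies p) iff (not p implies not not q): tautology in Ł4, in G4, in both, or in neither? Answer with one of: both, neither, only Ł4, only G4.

only Ł4

In Ł4: every assignment gives 1 — tautology.
In G4: at p = 1/3, q = 0 the value is 1/3 — not a tautology.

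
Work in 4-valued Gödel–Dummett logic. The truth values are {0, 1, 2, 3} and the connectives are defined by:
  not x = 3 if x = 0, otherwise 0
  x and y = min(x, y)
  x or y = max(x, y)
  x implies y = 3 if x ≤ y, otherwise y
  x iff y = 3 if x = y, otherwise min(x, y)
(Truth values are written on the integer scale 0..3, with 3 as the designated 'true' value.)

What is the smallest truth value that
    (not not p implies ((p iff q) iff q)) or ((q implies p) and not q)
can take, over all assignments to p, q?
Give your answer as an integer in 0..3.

Take p = 1, q = 1:
not p = not 1 = 0
not not p = not 0 = 3
p iff q = 1 iff 1 = 3
(p iff q) iff q = 3 iff 1 = 1
not not p implies ((p iff q) iff q) = 3 implies 1 = 1
q implies p = 1 implies 1 = 3
not q = not 1 = 0
(q implies p) and not q = 3 and 0 = 0
(not not p implies ((p iff q) iff q)) or ((q implies p) and not q) = 1 or 0 = 1
No assignment yields a value below 1, so this is the minimum.

1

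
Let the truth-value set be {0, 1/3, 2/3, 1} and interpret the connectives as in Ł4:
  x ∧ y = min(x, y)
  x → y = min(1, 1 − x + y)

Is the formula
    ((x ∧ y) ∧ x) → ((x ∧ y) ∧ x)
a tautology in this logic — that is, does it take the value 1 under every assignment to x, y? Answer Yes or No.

x = 0, y = 0 ↦ 1
x = 0, y = 1/3 ↦ 1
x = 0, y = 2/3 ↦ 1
x = 0, y = 1 ↦ 1
x = 1/3, y = 0 ↦ 1
x = 1/3, y = 1/3 ↦ 1
x = 1/3, y = 2/3 ↦ 1
x = 1/3, y = 1 ↦ 1
x = 2/3, y = 0 ↦ 1
x = 2/3, y = 1/3 ↦ 1
x = 2/3, y = 2/3 ↦ 1
x = 2/3, y = 1 ↦ 1
x = 1, y = 0 ↦ 1
x = 1, y = 1/3 ↦ 1
x = 1, y = 2/3 ↦ 1
x = 1, y = 1 ↦ 1
Every assignment gives a value ≥ 1.

Yes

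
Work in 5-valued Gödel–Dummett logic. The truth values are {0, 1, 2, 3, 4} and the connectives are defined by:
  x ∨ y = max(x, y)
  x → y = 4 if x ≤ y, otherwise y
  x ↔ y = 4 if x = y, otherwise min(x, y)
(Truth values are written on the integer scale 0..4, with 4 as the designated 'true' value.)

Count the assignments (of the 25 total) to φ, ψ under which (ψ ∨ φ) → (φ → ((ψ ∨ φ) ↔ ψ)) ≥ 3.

value 4: 15 assignments (counts)
value 3: 1 assignment (counts)
value 2: 2 assignments
value 1: 3 assignments
value 0: 4 assignments
So 16 of the 25 assignments meet the threshold.

16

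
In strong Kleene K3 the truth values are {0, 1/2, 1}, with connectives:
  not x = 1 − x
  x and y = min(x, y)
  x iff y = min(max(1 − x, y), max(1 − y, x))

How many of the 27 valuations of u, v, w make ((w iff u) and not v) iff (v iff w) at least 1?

value 1: 5 assignments (counts)
value 1/2: 17 assignments
value 0: 5 assignments
So 5 of the 27 assignments meet the threshold.

5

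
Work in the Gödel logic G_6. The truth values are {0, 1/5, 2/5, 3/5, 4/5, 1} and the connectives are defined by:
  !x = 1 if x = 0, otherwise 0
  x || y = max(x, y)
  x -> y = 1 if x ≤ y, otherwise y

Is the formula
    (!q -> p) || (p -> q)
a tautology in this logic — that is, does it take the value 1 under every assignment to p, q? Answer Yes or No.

Counterexample: take p = 1/5, q = 0.
!q = !0 = 1
!q -> p = 1 -> 1/5 = 1/5
p -> q = 1/5 -> 0 = 0
(!q -> p) || (p -> q) = 1/5 || 0 = 1/5
This gives 1/5 ≠ 1.

No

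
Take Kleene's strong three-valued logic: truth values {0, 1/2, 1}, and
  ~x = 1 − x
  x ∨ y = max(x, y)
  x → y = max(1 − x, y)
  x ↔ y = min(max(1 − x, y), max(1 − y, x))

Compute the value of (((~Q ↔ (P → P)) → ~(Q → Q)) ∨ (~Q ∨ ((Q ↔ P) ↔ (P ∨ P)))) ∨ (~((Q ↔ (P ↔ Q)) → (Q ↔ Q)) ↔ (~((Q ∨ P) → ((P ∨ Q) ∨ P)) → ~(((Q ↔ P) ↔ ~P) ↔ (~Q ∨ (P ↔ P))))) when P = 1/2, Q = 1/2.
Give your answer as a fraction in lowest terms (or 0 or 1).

1/2

~Q = ~1/2 = 1/2
P → P = 1/2 → 1/2 = 1/2
~Q ↔ (P → P) = 1/2 ↔ 1/2 = 1/2
Q → Q = 1/2 → 1/2 = 1/2
~(Q → Q) = ~1/2 = 1/2
(~Q ↔ (P → P)) → ~(Q → Q) = 1/2 → 1/2 = 1/2
~Q = ~1/2 = 1/2
Q ↔ P = 1/2 ↔ 1/2 = 1/2
P ∨ P = 1/2 ∨ 1/2 = 1/2
(Q ↔ P) ↔ (P ∨ P) = 1/2 ↔ 1/2 = 1/2
~Q ∨ ((Q ↔ P) ↔ (P ∨ P)) = 1/2 ∨ 1/2 = 1/2
((~Q ↔ (P → P)) → ~(Q → Q)) ∨ (~Q ∨ ((Q ↔ P) ↔ (P ∨ P))) = 1/2 ∨ 1/2 = 1/2
P ↔ Q = 1/2 ↔ 1/2 = 1/2
Q ↔ (P ↔ Q) = 1/2 ↔ 1/2 = 1/2
Q ↔ Q = 1/2 ↔ 1/2 = 1/2
(Q ↔ (P ↔ Q)) → (Q ↔ Q) = 1/2 → 1/2 = 1/2
~((Q ↔ (P ↔ Q)) → (Q ↔ Q)) = ~1/2 = 1/2
Q ∨ P = 1/2 ∨ 1/2 = 1/2
P ∨ Q = 1/2 ∨ 1/2 = 1/2
(P ∨ Q) ∨ P = 1/2 ∨ 1/2 = 1/2
(Q ∨ P) → ((P ∨ Q) ∨ P) = 1/2 → 1/2 = 1/2
~((Q ∨ P) → ((P ∨ Q) ∨ P)) = ~1/2 = 1/2
Q ↔ P = 1/2 ↔ 1/2 = 1/2
~P = ~1/2 = 1/2
(Q ↔ P) ↔ ~P = 1/2 ↔ 1/2 = 1/2
~Q = ~1/2 = 1/2
P ↔ P = 1/2 ↔ 1/2 = 1/2
~Q ∨ (P ↔ P) = 1/2 ∨ 1/2 = 1/2
((Q ↔ P) ↔ ~P) ↔ (~Q ∨ (P ↔ P)) = 1/2 ↔ 1/2 = 1/2
~(((Q ↔ P) ↔ ~P) ↔ (~Q ∨ (P ↔ P))) = ~1/2 = 1/2
~((Q ∨ P) → ((P ∨ Q) ∨ P)) → ~(((Q ↔ P) ↔ ~P) ↔ (~Q ∨ (P ↔ P))) = 1/2 → 1/2 = 1/2
~((Q ↔ (P ↔ Q)) → (Q ↔ Q)) ↔ (~((Q ∨ P) → ((P ∨ Q) ∨ P)) → ~(((Q ↔ P) ↔ ~P) ↔ (~Q ∨ (P ↔ P)))) = 1/2 ↔ 1/2 = 1/2
(((~Q ↔ (P → P)) → ~(Q → Q)) ∨ (~Q ∨ ((Q ↔ P) ↔ (P ∨ P)))) ∨ (~((Q ↔ (P ↔ Q)) → (Q ↔ Q)) ↔ (~((Q ∨ P) → ((P ∨ Q) ∨ P)) → ~(((Q ↔ P) ↔ ~P) ↔ (~Q ∨ (P ↔ P))))) = 1/2 ∨ 1/2 = 1/2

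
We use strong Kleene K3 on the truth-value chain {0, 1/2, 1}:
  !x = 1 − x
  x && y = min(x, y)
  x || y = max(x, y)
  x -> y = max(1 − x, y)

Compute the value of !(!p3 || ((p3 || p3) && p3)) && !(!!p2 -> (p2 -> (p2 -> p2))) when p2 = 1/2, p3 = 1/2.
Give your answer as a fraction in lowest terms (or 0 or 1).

!p3 = !1/2 = 1/2
p3 || p3 = 1/2 || 1/2 = 1/2
(p3 || p3) && p3 = 1/2 && 1/2 = 1/2
!p3 || ((p3 || p3) && p3) = 1/2 || 1/2 = 1/2
!(!p3 || ((p3 || p3) && p3)) = !1/2 = 1/2
!p2 = !1/2 = 1/2
!!p2 = !1/2 = 1/2
p2 -> p2 = 1/2 -> 1/2 = 1/2
p2 -> (p2 -> p2) = 1/2 -> 1/2 = 1/2
!!p2 -> (p2 -> (p2 -> p2)) = 1/2 -> 1/2 = 1/2
!(!!p2 -> (p2 -> (p2 -> p2))) = !1/2 = 1/2
!(!p3 || ((p3 || p3) && p3)) && !(!!p2 -> (p2 -> (p2 -> p2))) = 1/2 && 1/2 = 1/2

1/2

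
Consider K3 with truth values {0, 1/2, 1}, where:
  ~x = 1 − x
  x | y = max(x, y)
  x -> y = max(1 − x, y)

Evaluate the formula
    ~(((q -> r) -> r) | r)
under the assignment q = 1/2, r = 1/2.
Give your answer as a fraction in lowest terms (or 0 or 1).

q -> r = 1/2 -> 1/2 = 1/2
(q -> r) -> r = 1/2 -> 1/2 = 1/2
((q -> r) -> r) | r = 1/2 | 1/2 = 1/2
~(((q -> r) -> r) | r) = ~1/2 = 1/2

1/2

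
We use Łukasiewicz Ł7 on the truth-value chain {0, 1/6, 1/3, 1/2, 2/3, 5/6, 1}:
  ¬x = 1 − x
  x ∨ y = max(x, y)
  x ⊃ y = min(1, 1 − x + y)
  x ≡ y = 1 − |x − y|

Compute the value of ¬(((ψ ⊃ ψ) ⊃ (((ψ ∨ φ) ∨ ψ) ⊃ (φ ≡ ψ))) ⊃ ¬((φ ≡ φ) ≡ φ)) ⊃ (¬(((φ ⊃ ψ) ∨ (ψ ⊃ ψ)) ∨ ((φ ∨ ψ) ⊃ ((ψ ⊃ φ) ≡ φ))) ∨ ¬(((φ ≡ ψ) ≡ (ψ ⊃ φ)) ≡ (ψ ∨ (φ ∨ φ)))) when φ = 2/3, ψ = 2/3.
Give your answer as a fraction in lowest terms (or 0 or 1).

2/3

ψ ⊃ ψ = 2/3 ⊃ 2/3 = 1
ψ ∨ φ = 2/3 ∨ 2/3 = 2/3
(ψ ∨ φ) ∨ ψ = 2/3 ∨ 2/3 = 2/3
φ ≡ ψ = 2/3 ≡ 2/3 = 1
((ψ ∨ φ) ∨ ψ) ⊃ (φ ≡ ψ) = 2/3 ⊃ 1 = 1
(ψ ⊃ ψ) ⊃ (((ψ ∨ φ) ∨ ψ) ⊃ (φ ≡ ψ)) = 1 ⊃ 1 = 1
φ ≡ φ = 2/3 ≡ 2/3 = 1
(φ ≡ φ) ≡ φ = 1 ≡ 2/3 = 2/3
¬((φ ≡ φ) ≡ φ) = ¬2/3 = 1/3
((ψ ⊃ ψ) ⊃ (((ψ ∨ φ) ∨ ψ) ⊃ (φ ≡ ψ))) ⊃ ¬((φ ≡ φ) ≡ φ) = 1 ⊃ 1/3 = 1/3
¬(((ψ ⊃ ψ) ⊃ (((ψ ∨ φ) ∨ ψ) ⊃ (φ ≡ ψ))) ⊃ ¬((φ ≡ φ) ≡ φ)) = ¬1/3 = 2/3
φ ⊃ ψ = 2/3 ⊃ 2/3 = 1
ψ ⊃ ψ = 2/3 ⊃ 2/3 = 1
(φ ⊃ ψ) ∨ (ψ ⊃ ψ) = 1 ∨ 1 = 1
φ ∨ ψ = 2/3 ∨ 2/3 = 2/3
ψ ⊃ φ = 2/3 ⊃ 2/3 = 1
(ψ ⊃ φ) ≡ φ = 1 ≡ 2/3 = 2/3
(φ ∨ ψ) ⊃ ((ψ ⊃ φ) ≡ φ) = 2/3 ⊃ 2/3 = 1
((φ ⊃ ψ) ∨ (ψ ⊃ ψ)) ∨ ((φ ∨ ψ) ⊃ ((ψ ⊃ φ) ≡ φ)) = 1 ∨ 1 = 1
¬(((φ ⊃ ψ) ∨ (ψ ⊃ ψ)) ∨ ((φ ∨ ψ) ⊃ ((ψ ⊃ φ) ≡ φ))) = ¬1 = 0
φ ≡ ψ = 2/3 ≡ 2/3 = 1
ψ ⊃ φ = 2/3 ⊃ 2/3 = 1
(φ ≡ ψ) ≡ (ψ ⊃ φ) = 1 ≡ 1 = 1
φ ∨ φ = 2/3 ∨ 2/3 = 2/3
ψ ∨ (φ ∨ φ) = 2/3 ∨ 2/3 = 2/3
((φ ≡ ψ) ≡ (ψ ⊃ φ)) ≡ (ψ ∨ (φ ∨ φ)) = 1 ≡ 2/3 = 2/3
¬(((φ ≡ ψ) ≡ (ψ ⊃ φ)) ≡ (ψ ∨ (φ ∨ φ))) = ¬2/3 = 1/3
¬(((φ ⊃ ψ) ∨ (ψ ⊃ ψ)) ∨ ((φ ∨ ψ) ⊃ ((ψ ⊃ φ) ≡ φ))) ∨ ¬(((φ ≡ ψ) ≡ (ψ ⊃ φ)) ≡ (ψ ∨ (φ ∨ φ))) = 0 ∨ 1/3 = 1/3
¬(((ψ ⊃ ψ) ⊃ (((ψ ∨ φ) ∨ ψ) ⊃ (φ ≡ ψ))) ⊃ ¬((φ ≡ φ) ≡ φ)) ⊃ (¬(((φ ⊃ ψ) ∨ (ψ ⊃ ψ)) ∨ ((φ ∨ ψ) ⊃ ((ψ ⊃ φ) ≡ φ))) ∨ ¬(((φ ≡ ψ) ≡ (ψ ⊃ φ)) ≡ (ψ ∨ (φ ∨ φ)))) = 2/3 ⊃ 1/3 = 2/3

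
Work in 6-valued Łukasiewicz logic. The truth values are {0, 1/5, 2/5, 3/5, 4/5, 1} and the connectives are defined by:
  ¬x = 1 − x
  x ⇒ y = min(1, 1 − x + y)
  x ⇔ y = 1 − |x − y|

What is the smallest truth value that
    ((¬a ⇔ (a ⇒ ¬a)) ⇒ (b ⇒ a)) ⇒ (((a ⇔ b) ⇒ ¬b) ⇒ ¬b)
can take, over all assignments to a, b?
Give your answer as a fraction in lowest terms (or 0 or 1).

3/5

Take a = 2/5, b = 4/5:
¬a = ¬2/5 = 3/5
¬a = ¬2/5 = 3/5
a ⇒ ¬a = 2/5 ⇒ 3/5 = 1
¬a ⇔ (a ⇒ ¬a) = 3/5 ⇔ 1 = 3/5
b ⇒ a = 4/5 ⇒ 2/5 = 3/5
(¬a ⇔ (a ⇒ ¬a)) ⇒ (b ⇒ a) = 3/5 ⇒ 3/5 = 1
a ⇔ b = 2/5 ⇔ 4/5 = 3/5
¬b = ¬4/5 = 1/5
(a ⇔ b) ⇒ ¬b = 3/5 ⇒ 1/5 = 3/5
¬b = ¬4/5 = 1/5
((a ⇔ b) ⇒ ¬b) ⇒ ¬b = 3/5 ⇒ 1/5 = 3/5
((¬a ⇔ (a ⇒ ¬a)) ⇒ (b ⇒ a)) ⇒ (((a ⇔ b) ⇒ ¬b) ⇒ ¬b) = 1 ⇒ 3/5 = 3/5
No assignment yields a value below 3/5, so this is the minimum.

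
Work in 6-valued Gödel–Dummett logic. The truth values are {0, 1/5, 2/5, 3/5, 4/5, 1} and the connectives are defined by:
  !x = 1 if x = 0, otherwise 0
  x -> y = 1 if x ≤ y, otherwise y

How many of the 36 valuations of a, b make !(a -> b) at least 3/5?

value 1: 5 assignments (counts)
value 0: 31 assignments
So 5 of the 36 assignments meet the threshold.

5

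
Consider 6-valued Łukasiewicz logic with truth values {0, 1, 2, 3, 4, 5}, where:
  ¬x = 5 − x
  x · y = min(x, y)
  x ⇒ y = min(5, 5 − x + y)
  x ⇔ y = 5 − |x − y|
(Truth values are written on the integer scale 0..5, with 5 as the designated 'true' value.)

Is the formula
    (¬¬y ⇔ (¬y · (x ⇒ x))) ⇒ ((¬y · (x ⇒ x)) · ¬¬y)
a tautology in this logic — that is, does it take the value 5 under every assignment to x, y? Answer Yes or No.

Counterexample: take x = 0, y = 1.
¬y = ¬1 = 4
¬¬y = ¬4 = 1
¬y = ¬1 = 4
x ⇒ x = 0 ⇒ 0 = 5
¬y · (x ⇒ x) = 4 · 5 = 4
¬¬y ⇔ (¬y · (x ⇒ x)) = 1 ⇔ 4 = 2
¬y = ¬1 = 4
x ⇒ x = 0 ⇒ 0 = 5
¬y · (x ⇒ x) = 4 · 5 = 4
¬y = ¬1 = 4
¬¬y = ¬4 = 1
(¬y · (x ⇒ x)) · ¬¬y = 4 · 1 = 1
(¬¬y ⇔ (¬y · (x ⇒ x))) ⇒ ((¬y · (x ⇒ x)) · ¬¬y) = 2 ⇒ 1 = 4
This gives 4 ≠ 5.

No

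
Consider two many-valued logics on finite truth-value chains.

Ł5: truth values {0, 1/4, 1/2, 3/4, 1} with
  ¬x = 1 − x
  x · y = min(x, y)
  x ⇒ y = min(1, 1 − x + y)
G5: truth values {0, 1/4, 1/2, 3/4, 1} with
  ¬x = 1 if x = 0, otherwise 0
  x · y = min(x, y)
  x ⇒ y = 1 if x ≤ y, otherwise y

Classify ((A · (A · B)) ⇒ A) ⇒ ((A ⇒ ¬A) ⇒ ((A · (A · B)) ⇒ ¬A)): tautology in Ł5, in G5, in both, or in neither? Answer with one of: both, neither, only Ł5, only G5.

both

In Ł5: every assignment gives 1 — tautology.
In G5: every assignment gives 1 — tautology.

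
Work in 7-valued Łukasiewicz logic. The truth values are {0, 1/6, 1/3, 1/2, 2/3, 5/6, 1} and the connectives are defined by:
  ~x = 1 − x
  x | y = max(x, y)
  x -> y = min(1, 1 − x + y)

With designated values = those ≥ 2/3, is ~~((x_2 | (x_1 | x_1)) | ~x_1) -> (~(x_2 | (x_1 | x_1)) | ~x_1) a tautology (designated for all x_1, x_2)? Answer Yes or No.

No

Counterexample: take x_1 = 1/2, x_2 = 1.
x_1 | x_1 = 1/2 | 1/2 = 1/2
x_2 | (x_1 | x_1) = 1 | 1/2 = 1
~x_1 = ~1/2 = 1/2
(x_2 | (x_1 | x_1)) | ~x_1 = 1 | 1/2 = 1
~((x_2 | (x_1 | x_1)) | ~x_1) = ~1 = 0
~~((x_2 | (x_1 | x_1)) | ~x_1) = ~0 = 1
x_1 | x_1 = 1/2 | 1/2 = 1/2
x_2 | (x_1 | x_1) = 1 | 1/2 = 1
~(x_2 | (x_1 | x_1)) = ~1 = 0
~x_1 = ~1/2 = 1/2
~(x_2 | (x_1 | x_1)) | ~x_1 = 0 | 1/2 = 1/2
~~((x_2 | (x_1 | x_1)) | ~x_1) -> (~(x_2 | (x_1 | x_1)) | ~x_1) = 1 -> 1/2 = 1/2
This gives 1/2, which is below 2/3.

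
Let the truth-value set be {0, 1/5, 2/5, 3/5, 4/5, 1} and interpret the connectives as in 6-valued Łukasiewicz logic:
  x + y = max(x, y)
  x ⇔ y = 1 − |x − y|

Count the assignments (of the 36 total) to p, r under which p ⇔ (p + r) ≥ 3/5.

30

value 1: 21 assignments (counts)
value 4/5: 5 assignments (counts)
value 3/5: 4 assignments (counts)
value 2/5: 3 assignments
value 1/5: 2 assignments
value 0: 1 assignment
So 30 of the 36 assignments meet the threshold.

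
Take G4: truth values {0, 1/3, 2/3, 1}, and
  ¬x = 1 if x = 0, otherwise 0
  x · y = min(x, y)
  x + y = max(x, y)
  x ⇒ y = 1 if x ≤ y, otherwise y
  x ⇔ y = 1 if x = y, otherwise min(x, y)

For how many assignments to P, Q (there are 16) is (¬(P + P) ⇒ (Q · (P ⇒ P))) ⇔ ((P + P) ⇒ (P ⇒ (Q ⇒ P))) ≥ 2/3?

14

P = 0, Q = 0 ↦ 0  <
P = 0, Q = 1/3 ↦ 1/3  <
P = 0, Q = 2/3 ↦ 2/3  ≥
P = 0, Q = 1 ↦ 1  ≥
P = 1/3, Q = 0 ↦ 1  ≥
P = 1/3, Q = 1/3 ↦ 1  ≥
P = 1/3, Q = 2/3 ↦ 1  ≥
P = 1/3, Q = 1 ↦ 1  ≥
P = 2/3, Q = 0 ↦ 1  ≥
P = 2/3, Q = 1/3 ↦ 1  ≥
P = 2/3, Q = 2/3 ↦ 1  ≥
P = 2/3, Q = 1 ↦ 1  ≥
P = 1, Q = 0 ↦ 1  ≥
P = 1, Q = 1/3 ↦ 1  ≥
P = 1, Q = 2/3 ↦ 1  ≥
P = 1, Q = 1 ↦ 1  ≥
So 14 of the 16 assignments meet the threshold.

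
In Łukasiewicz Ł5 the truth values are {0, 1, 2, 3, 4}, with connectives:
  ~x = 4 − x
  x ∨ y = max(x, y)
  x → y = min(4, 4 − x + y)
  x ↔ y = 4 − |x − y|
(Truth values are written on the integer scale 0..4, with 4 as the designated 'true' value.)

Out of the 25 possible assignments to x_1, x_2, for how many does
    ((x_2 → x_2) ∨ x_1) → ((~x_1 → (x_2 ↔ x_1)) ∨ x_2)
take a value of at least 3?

value 4: 21 assignments (counts)
value 3: 3 assignments (counts)
value 2: 1 assignment
So 24 of the 25 assignments meet the threshold.

24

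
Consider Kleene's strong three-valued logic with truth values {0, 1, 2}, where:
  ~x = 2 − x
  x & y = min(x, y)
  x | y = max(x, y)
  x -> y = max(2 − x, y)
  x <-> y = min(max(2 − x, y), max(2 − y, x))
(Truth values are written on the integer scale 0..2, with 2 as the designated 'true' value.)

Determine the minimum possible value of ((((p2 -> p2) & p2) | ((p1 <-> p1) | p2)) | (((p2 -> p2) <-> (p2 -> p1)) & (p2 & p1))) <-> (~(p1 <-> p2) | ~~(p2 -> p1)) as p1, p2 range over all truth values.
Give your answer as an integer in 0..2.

1

Take p1 = 0, p2 = 1:
p2 -> p2 = 1 -> 1 = 1
(p2 -> p2) & p2 = 1 & 1 = 1
p1 <-> p1 = 0 <-> 0 = 2
(p1 <-> p1) | p2 = 2 | 1 = 2
((p2 -> p2) & p2) | ((p1 <-> p1) | p2) = 1 | 2 = 2
p2 -> p2 = 1 -> 1 = 1
p2 -> p1 = 1 -> 0 = 1
(p2 -> p2) <-> (p2 -> p1) = 1 <-> 1 = 1
p2 & p1 = 1 & 0 = 0
((p2 -> p2) <-> (p2 -> p1)) & (p2 & p1) = 1 & 0 = 0
(((p2 -> p2) & p2) | ((p1 <-> p1) | p2)) | (((p2 -> p2) <-> (p2 -> p1)) & (p2 & p1)) = 2 | 0 = 2
p1 <-> p2 = 0 <-> 1 = 1
~(p1 <-> p2) = ~1 = 1
p2 -> p1 = 1 -> 0 = 1
~(p2 -> p1) = ~1 = 1
~~(p2 -> p1) = ~1 = 1
~(p1 <-> p2) | ~~(p2 -> p1) = 1 | 1 = 1
((((p2 -> p2) & p2) | ((p1 <-> p1) | p2)) | (((p2 -> p2) <-> (p2 -> p1)) & (p2 & p1))) <-> (~(p1 <-> p2) | ~~(p2 -> p1)) = 2 <-> 1 = 1
No assignment yields a value below 1, so this is the minimum.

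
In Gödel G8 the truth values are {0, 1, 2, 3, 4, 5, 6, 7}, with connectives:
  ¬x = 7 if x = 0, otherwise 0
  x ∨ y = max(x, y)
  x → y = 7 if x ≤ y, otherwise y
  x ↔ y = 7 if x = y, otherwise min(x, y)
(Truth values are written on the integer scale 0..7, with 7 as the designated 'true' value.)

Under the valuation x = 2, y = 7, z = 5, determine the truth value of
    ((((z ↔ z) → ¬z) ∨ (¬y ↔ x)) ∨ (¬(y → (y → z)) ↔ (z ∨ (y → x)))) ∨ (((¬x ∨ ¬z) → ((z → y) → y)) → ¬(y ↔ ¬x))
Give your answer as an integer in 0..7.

7

z ↔ z = 5 ↔ 5 = 7
¬z = ¬5 = 0
(z ↔ z) → ¬z = 7 → 0 = 0
¬y = ¬7 = 0
¬y ↔ x = 0 ↔ 2 = 0
((z ↔ z) → ¬z) ∨ (¬y ↔ x) = 0 ∨ 0 = 0
y → z = 7 → 5 = 5
y → (y → z) = 7 → 5 = 5
¬(y → (y → z)) = ¬5 = 0
y → x = 7 → 2 = 2
z ∨ (y → x) = 5 ∨ 2 = 5
¬(y → (y → z)) ↔ (z ∨ (y → x)) = 0 ↔ 5 = 0
(((z ↔ z) → ¬z) ∨ (¬y ↔ x)) ∨ (¬(y → (y → z)) ↔ (z ∨ (y → x))) = 0 ∨ 0 = 0
¬x = ¬2 = 0
¬z = ¬5 = 0
¬x ∨ ¬z = 0 ∨ 0 = 0
z → y = 5 → 7 = 7
(z → y) → y = 7 → 7 = 7
(¬x ∨ ¬z) → ((z → y) → y) = 0 → 7 = 7
¬x = ¬2 = 0
y ↔ ¬x = 7 ↔ 0 = 0
¬(y ↔ ¬x) = ¬0 = 7
((¬x ∨ ¬z) → ((z → y) → y)) → ¬(y ↔ ¬x) = 7 → 7 = 7
((((z ↔ z) → ¬z) ∨ (¬y ↔ x)) ∨ (¬(y → (y → z)) ↔ (z ∨ (y → x)))) ∨ (((¬x ∨ ¬z) → ((z → y) → y)) → ¬(y ↔ ¬x)) = 0 ∨ 7 = 7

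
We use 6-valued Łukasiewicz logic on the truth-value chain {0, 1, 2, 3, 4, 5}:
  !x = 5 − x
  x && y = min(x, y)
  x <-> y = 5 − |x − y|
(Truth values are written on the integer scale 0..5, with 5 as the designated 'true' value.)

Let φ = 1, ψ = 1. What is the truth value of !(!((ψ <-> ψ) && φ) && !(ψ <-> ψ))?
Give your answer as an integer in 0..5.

5

ψ <-> ψ = 1 <-> 1 = 5
(ψ <-> ψ) && φ = 5 && 1 = 1
!((ψ <-> ψ) && φ) = !1 = 4
ψ <-> ψ = 1 <-> 1 = 5
!(ψ <-> ψ) = !5 = 0
!((ψ <-> ψ) && φ) && !(ψ <-> ψ) = 4 && 0 = 0
!(!((ψ <-> ψ) && φ) && !(ψ <-> ψ)) = !0 = 5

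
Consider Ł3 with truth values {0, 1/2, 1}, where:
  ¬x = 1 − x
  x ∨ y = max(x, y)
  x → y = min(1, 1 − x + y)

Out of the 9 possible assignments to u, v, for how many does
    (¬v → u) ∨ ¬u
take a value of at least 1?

8

u = 0, v = 0 ↦ 1  ≥
u = 0, v = 1/2 ↦ 1  ≥
u = 0, v = 1 ↦ 1  ≥
u = 1/2, v = 0 ↦ 1/2  <
u = 1/2, v = 1/2 ↦ 1  ≥
u = 1/2, v = 1 ↦ 1  ≥
u = 1, v = 0 ↦ 1  ≥
u = 1, v = 1/2 ↦ 1  ≥
u = 1, v = 1 ↦ 1  ≥
So 8 of the 9 assignments meet the threshold.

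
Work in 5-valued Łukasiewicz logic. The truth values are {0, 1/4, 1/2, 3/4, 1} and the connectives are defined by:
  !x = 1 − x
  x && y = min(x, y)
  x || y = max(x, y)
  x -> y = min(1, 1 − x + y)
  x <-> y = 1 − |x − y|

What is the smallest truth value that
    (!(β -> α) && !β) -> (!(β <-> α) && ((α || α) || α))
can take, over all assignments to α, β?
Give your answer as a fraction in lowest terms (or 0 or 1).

Take α = 0, β = 1/2:
β -> α = 1/2 -> 0 = 1/2
!(β -> α) = !1/2 = 1/2
!β = !1/2 = 1/2
!(β -> α) && !β = 1/2 && 1/2 = 1/2
β <-> α = 1/2 <-> 0 = 1/2
!(β <-> α) = !1/2 = 1/2
α || α = 0 || 0 = 0
(α || α) || α = 0 || 0 = 0
!(β <-> α) && ((α || α) || α) = 1/2 && 0 = 0
(!(β -> α) && !β) -> (!(β <-> α) && ((α || α) || α)) = 1/2 -> 0 = 1/2
No assignment yields a value below 1/2, so this is the minimum.

1/2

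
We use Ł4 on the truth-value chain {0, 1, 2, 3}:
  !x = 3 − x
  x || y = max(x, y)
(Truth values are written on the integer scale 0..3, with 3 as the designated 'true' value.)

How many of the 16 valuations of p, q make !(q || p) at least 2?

4

p = 0, q = 0 ↦ 3  ≥
p = 0, q = 1 ↦ 2  ≥
p = 0, q = 2 ↦ 1  <
p = 0, q = 3 ↦ 0  <
p = 1, q = 0 ↦ 2  ≥
p = 1, q = 1 ↦ 2  ≥
p = 1, q = 2 ↦ 1  <
p = 1, q = 3 ↦ 0  <
p = 2, q = 0 ↦ 1  <
p = 2, q = 1 ↦ 1  <
p = 2, q = 2 ↦ 1  <
p = 2, q = 3 ↦ 0  <
p = 3, q = 0 ↦ 0  <
p = 3, q = 1 ↦ 0  <
p = 3, q = 2 ↦ 0  <
p = 3, q = 3 ↦ 0  <
So 4 of the 16 assignments meet the threshold.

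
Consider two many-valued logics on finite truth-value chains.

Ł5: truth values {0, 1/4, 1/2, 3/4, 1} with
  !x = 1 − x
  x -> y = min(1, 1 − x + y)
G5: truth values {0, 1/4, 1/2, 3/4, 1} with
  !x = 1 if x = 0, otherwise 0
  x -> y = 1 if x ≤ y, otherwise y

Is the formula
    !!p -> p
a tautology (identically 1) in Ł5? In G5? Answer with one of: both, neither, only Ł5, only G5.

In Ł5: every assignment gives 1 — tautology.
In G5: at p = 1/4 the value is 1/4 — not a tautology.

only Ł5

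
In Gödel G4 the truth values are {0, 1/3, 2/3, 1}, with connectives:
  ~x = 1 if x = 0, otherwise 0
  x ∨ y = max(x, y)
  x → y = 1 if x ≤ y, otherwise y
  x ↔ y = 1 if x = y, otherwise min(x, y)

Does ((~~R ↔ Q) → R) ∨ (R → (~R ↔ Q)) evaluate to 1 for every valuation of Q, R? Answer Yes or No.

No

Counterexample: take Q = 2/3, R = 1/3.
~R = ~1/3 = 0
~~R = ~0 = 1
~~R ↔ Q = 1 ↔ 2/3 = 2/3
(~~R ↔ Q) → R = 2/3 → 1/3 = 1/3
~R = ~1/3 = 0
~R ↔ Q = 0 ↔ 2/3 = 0
R → (~R ↔ Q) = 1/3 → 0 = 0
((~~R ↔ Q) → R) ∨ (R → (~R ↔ Q)) = 1/3 ∨ 0 = 1/3
This gives 1/3 ≠ 1.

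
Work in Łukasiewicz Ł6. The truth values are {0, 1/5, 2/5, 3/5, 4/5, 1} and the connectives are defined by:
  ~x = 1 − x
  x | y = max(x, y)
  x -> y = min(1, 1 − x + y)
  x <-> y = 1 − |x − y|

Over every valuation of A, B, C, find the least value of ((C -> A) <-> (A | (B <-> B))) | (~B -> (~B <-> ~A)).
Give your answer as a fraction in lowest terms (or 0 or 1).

Take A = 2/5, B = 0, C = 4/5:
C -> A = 4/5 -> 2/5 = 3/5
B <-> B = 0 <-> 0 = 1
A | (B <-> B) = 2/5 | 1 = 1
(C -> A) <-> (A | (B <-> B)) = 3/5 <-> 1 = 3/5
~B = ~0 = 1
~B = ~0 = 1
~A = ~2/5 = 3/5
~B <-> ~A = 1 <-> 3/5 = 3/5
~B -> (~B <-> ~A) = 1 -> 3/5 = 3/5
((C -> A) <-> (A | (B <-> B))) | (~B -> (~B <-> ~A)) = 3/5 | 3/5 = 3/5
No assignment yields a value below 3/5, so this is the minimum.

3/5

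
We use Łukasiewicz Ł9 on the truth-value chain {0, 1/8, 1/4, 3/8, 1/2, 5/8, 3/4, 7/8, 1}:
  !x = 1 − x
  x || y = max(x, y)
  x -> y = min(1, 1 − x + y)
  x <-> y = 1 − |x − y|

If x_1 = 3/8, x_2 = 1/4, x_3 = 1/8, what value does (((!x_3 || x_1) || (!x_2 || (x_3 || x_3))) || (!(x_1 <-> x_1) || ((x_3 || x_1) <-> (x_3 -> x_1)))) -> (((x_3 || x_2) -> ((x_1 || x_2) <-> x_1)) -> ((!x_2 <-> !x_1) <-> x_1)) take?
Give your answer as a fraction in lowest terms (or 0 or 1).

5/8

!x_3 = !1/8 = 7/8
!x_3 || x_1 = 7/8 || 3/8 = 7/8
!x_2 = !1/4 = 3/4
x_3 || x_3 = 1/8 || 1/8 = 1/8
!x_2 || (x_3 || x_3) = 3/4 || 1/8 = 3/4
(!x_3 || x_1) || (!x_2 || (x_3 || x_3)) = 7/8 || 3/4 = 7/8
x_1 <-> x_1 = 3/8 <-> 3/8 = 1
!(x_1 <-> x_1) = !1 = 0
x_3 || x_1 = 1/8 || 3/8 = 3/8
x_3 -> x_1 = 1/8 -> 3/8 = 1
(x_3 || x_1) <-> (x_3 -> x_1) = 3/8 <-> 1 = 3/8
!(x_1 <-> x_1) || ((x_3 || x_1) <-> (x_3 -> x_1)) = 0 || 3/8 = 3/8
((!x_3 || x_1) || (!x_2 || (x_3 || x_3))) || (!(x_1 <-> x_1) || ((x_3 || x_1) <-> (x_3 -> x_1))) = 7/8 || 3/8 = 7/8
x_3 || x_2 = 1/8 || 1/4 = 1/4
x_1 || x_2 = 3/8 || 1/4 = 3/8
(x_1 || x_2) <-> x_1 = 3/8 <-> 3/8 = 1
(x_3 || x_2) -> ((x_1 || x_2) <-> x_1) = 1/4 -> 1 = 1
!x_2 = !1/4 = 3/4
!x_1 = !3/8 = 5/8
!x_2 <-> !x_1 = 3/4 <-> 5/8 = 7/8
(!x_2 <-> !x_1) <-> x_1 = 7/8 <-> 3/8 = 1/2
((x_3 || x_2) -> ((x_1 || x_2) <-> x_1)) -> ((!x_2 <-> !x_1) <-> x_1) = 1 -> 1/2 = 1/2
(((!x_3 || x_1) || (!x_2 || (x_3 || x_3))) || (!(x_1 <-> x_1) || ((x_3 || x_1) <-> (x_3 -> x_1)))) -> (((x_3 || x_2) -> ((x_1 || x_2) <-> x_1)) -> ((!x_2 <-> !x_1) <-> x_1)) = 7/8 -> 1/2 = 5/8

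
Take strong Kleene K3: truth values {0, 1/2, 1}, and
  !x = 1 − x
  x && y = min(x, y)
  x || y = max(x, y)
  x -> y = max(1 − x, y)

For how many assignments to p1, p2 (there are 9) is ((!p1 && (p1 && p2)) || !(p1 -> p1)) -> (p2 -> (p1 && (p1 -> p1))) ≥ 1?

p1 = 0, p2 = 0 ↦ 1  ≥
p1 = 0, p2 = 1/2 ↦ 1  ≥
p1 = 0, p2 = 1 ↦ 1  ≥
p1 = 1/2, p2 = 0 ↦ 1  ≥
p1 = 1/2, p2 = 1/2 ↦ 1/2  <
p1 = 1/2, p2 = 1 ↦ 1/2  <
p1 = 1, p2 = 0 ↦ 1  ≥
p1 = 1, p2 = 1/2 ↦ 1  ≥
p1 = 1, p2 = 1 ↦ 1  ≥
So 7 of the 9 assignments meet the threshold.

7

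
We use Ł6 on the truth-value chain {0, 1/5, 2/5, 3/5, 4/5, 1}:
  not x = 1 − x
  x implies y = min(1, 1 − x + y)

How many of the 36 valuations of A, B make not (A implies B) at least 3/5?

value 1: 1 assignment (counts)
value 4/5: 2 assignments (counts)
value 3/5: 3 assignments (counts)
value 2/5: 4 assignments
value 1/5: 5 assignments
value 0: 21 assignments
So 6 of the 36 assignments meet the threshold.

6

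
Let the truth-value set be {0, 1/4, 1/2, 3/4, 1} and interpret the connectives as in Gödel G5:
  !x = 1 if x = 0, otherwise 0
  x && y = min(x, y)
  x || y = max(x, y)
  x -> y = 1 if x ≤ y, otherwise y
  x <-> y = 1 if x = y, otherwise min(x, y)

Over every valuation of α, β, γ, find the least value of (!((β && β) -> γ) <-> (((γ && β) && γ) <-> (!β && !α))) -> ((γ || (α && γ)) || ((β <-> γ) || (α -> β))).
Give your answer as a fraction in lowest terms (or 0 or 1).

Take α = 1/2, β = 1/4, γ = 0:
β && β = 1/4 && 1/4 = 1/4
(β && β) -> γ = 1/4 -> 0 = 0
!((β && β) -> γ) = !0 = 1
γ && β = 0 && 1/4 = 0
(γ && β) && γ = 0 && 0 = 0
!β = !1/4 = 0
!α = !1/2 = 0
!β && !α = 0 && 0 = 0
((γ && β) && γ) <-> (!β && !α) = 0 <-> 0 = 1
!((β && β) -> γ) <-> (((γ && β) && γ) <-> (!β && !α)) = 1 <-> 1 = 1
α && γ = 1/2 && 0 = 0
γ || (α && γ) = 0 || 0 = 0
β <-> γ = 1/4 <-> 0 = 0
α -> β = 1/2 -> 1/4 = 1/4
(β <-> γ) || (α -> β) = 0 || 1/4 = 1/4
(γ || (α && γ)) || ((β <-> γ) || (α -> β)) = 0 || 1/4 = 1/4
(!((β && β) -> γ) <-> (((γ && β) && γ) <-> (!β && !α))) -> ((γ || (α && γ)) || ((β <-> γ) || (α -> β))) = 1 -> 1/4 = 1/4
No assignment yields a value below 1/4, so this is the minimum.

1/4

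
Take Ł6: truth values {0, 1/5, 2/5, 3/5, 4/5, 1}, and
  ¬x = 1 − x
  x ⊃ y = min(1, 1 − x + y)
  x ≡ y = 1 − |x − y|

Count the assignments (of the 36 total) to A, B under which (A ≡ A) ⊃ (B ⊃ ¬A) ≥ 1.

value 1: 21 assignments (counts)
value 4/5: 5 assignments
value 3/5: 4 assignments
value 2/5: 3 assignments
value 1/5: 2 assignments
value 0: 1 assignment
So 21 of the 36 assignments meet the threshold.

21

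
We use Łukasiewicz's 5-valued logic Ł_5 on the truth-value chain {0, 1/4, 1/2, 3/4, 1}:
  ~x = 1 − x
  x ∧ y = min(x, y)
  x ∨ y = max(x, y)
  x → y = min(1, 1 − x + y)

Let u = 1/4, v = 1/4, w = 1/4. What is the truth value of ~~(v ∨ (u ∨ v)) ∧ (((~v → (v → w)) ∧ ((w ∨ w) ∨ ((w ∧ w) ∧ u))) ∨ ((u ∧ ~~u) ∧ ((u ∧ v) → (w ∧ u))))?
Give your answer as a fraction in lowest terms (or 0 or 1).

u ∨ v = 1/4 ∨ 1/4 = 1/4
v ∨ (u ∨ v) = 1/4 ∨ 1/4 = 1/4
~(v ∨ (u ∨ v)) = ~1/4 = 3/4
~~(v ∨ (u ∨ v)) = ~3/4 = 1/4
~v = ~1/4 = 3/4
v → w = 1/4 → 1/4 = 1
~v → (v → w) = 3/4 → 1 = 1
w ∨ w = 1/4 ∨ 1/4 = 1/4
w ∧ w = 1/4 ∧ 1/4 = 1/4
(w ∧ w) ∧ u = 1/4 ∧ 1/4 = 1/4
(w ∨ w) ∨ ((w ∧ w) ∧ u) = 1/4 ∨ 1/4 = 1/4
(~v → (v → w)) ∧ ((w ∨ w) ∨ ((w ∧ w) ∧ u)) = 1 ∧ 1/4 = 1/4
~u = ~1/4 = 3/4
~~u = ~3/4 = 1/4
u ∧ ~~u = 1/4 ∧ 1/4 = 1/4
u ∧ v = 1/4 ∧ 1/4 = 1/4
w ∧ u = 1/4 ∧ 1/4 = 1/4
(u ∧ v) → (w ∧ u) = 1/4 → 1/4 = 1
(u ∧ ~~u) ∧ ((u ∧ v) → (w ∧ u)) = 1/4 ∧ 1 = 1/4
((~v → (v → w)) ∧ ((w ∨ w) ∨ ((w ∧ w) ∧ u))) ∨ ((u ∧ ~~u) ∧ ((u ∧ v) → (w ∧ u))) = 1/4 ∨ 1/4 = 1/4
~~(v ∨ (u ∨ v)) ∧ (((~v → (v → w)) ∧ ((w ∨ w) ∨ ((w ∧ w) ∧ u))) ∨ ((u ∧ ~~u) ∧ ((u ∧ v) → (w ∧ u)))) = 1/4 ∧ 1/4 = 1/4

1/4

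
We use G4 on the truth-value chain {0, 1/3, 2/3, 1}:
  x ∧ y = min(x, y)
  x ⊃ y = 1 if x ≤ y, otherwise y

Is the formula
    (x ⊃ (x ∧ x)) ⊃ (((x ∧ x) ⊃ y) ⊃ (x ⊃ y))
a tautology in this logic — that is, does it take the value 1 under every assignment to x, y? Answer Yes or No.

Yes

x = 0, y = 0 ↦ 1
x = 0, y = 1/3 ↦ 1
x = 0, y = 2/3 ↦ 1
x = 0, y = 1 ↦ 1
x = 1/3, y = 0 ↦ 1
x = 1/3, y = 1/3 ↦ 1
x = 1/3, y = 2/3 ↦ 1
x = 1/3, y = 1 ↦ 1
x = 2/3, y = 0 ↦ 1
x = 2/3, y = 1/3 ↦ 1
x = 2/3, y = 2/3 ↦ 1
x = 2/3, y = 1 ↦ 1
x = 1, y = 0 ↦ 1
x = 1, y = 1/3 ↦ 1
x = 1, y = 2/3 ↦ 1
x = 1, y = 1 ↦ 1
Every assignment gives a value ≥ 1.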